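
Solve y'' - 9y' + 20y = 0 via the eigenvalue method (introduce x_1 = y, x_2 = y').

Let x_1 = y, x_2 = y'. Then x_1' = x_2 and x_2' = -20x_1 + 9x_2.
A = [[0,1],[-20,9]]; det(A-λI) = λ^2 - 9λ + 20.
Eigenvalues λ = 5, 4 with eigenvectors (1,5), (1,4).

y(t) = C_1e^(5t) + C_2e^(4t)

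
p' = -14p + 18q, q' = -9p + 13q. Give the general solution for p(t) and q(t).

Coefficient matrix A = [[-14, 18], [-9, 13]].
Characteristic polynomial det(A - λI) = λ^2 + λ - 20 = 0.
Eigenvalues λ = -5, 4.
For λ=-5: (A-λI) row 1 is [-9, 18], so an eigenvector is (2, 1).
For λ=4: (A-λI) row 1 is [-18, 18], so an eigenvector is (-1, -1).
General solution: K_1e^(-5t)(2,1) + K_2e^(4t)(-1,-1).

p(t) = 2K_1e^(-5t) - K_2e^(4t), q(t) = K_1e^(-5t) - K_2e^(4t)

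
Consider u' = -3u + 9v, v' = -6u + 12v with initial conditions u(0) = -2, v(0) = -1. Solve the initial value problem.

Coefficient matrix A = [[-3, 9], [-6, 12]].
Characteristic polynomial det(A - λI) = λ^2 - 9λ + 18 = 0.
Eigenvalues λ = 3, 6.
For λ=3: (A-λI) row 1 is [-6, 9], so an eigenvector is (-3, -2).
For λ=6: (A-λI) row 1 is [-9, 9], so an eigenvector is (-1, -1).
General solution: c_1e^(3t)(-3,-2) + c_2e^(6t)(-1,-1).
Applying u(0)=-2, v(0)=-1 gives c_1=1, c_2=-1.

u(t) = e^(6t) - 3e^(3t), v(t) = e^(6t) - 2e^(3t)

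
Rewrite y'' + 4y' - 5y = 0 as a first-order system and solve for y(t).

y(t) = C_1e^(-5t) + C_2e^(t)

Let x_1 = y, x_2 = y'. Then x_1' = x_2 and x_2' = 5x_1 - 4x_2.
A = [[0,1],[5,-4]]; det(A-λI) = λ^2 + 4λ - 5.
Eigenvalues λ = -5, 1 with eigenvectors (1,-5), (1,1).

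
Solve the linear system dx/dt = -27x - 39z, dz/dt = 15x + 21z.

Coefficient matrix A = [[-27, -39], [15, 21]].
Characteristic polynomial det(A - λI) = λ^2 + 6λ + 18 = 0.
Eigenvalues λ = -3 ± 3i (complex conjugate pair).
For λ=-3+3i: an eigenvector is (2,-1) - i(-3,2) = (2 + 3i, -1 - 2i).
A real fundamental pair from Re and Im of e^((-3+3i)t)v: X_1 = e^(-3t)(cos(3t)·(2,-1) + sin(3t)·(-3,2)), X_2 = e^(-3t)(sin(3t)·(2,-1) - cos(3t)·(-3,2)).
General solution: C_1X_1 + C_2X_2.

x(t) = -3C_1e^(-3t)sin(3t) + 2C_1e^(-3t)cos(3t) + 2C_2e^(-3t)sin(3t) + 3C_2e^(-3t)cos(3t), z(t) = 2C_1e^(-3t)sin(3t) - C_1e^(-3t)cos(3t) - C_2e^(-3t)sin(3t) - 2C_2e^(-3t)cos(3t)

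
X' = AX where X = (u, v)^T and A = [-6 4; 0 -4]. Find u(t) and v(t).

Coefficient matrix A = [[-6, 4], [0, -4]].
Characteristic polynomial det(A - λI) = λ^2 + 10λ + 24 = 0.
Eigenvalues λ = -4, -6.
For λ=-4: (A-λI) row 1 is [-2, 4], so an eigenvector is (-2, -1).
For λ=-6: (A-λI) row 1 is [0, 4], so an eigenvector is (-1, 0).
General solution: K_1e^(-4t)(-2,-1) + K_2e^(-6t)(-1,0).

u(t) = -2K_1e^(-4t) - K_2e^(-6t), v(t) = -K_1e^(-4t)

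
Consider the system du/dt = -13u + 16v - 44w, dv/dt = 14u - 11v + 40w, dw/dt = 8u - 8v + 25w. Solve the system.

u(t) = c_1e^(3t) - 4c_2e^(-3t) - 2c_3e^(t), v(t) = c_1e^(3t) + 3c_2e^(-3t) + c_3e^(t), w(t) = 2c_2e^(-3t) + c_3e^(t)

Coefficient matrix A = [[-13, 16, -44], [14, -11, 40], [8, -8, 25]].
det(A - λI) = 0 gives eigenvalues λ = 3, -3, 1.
For λ=3: eigenvector (1,1,0).
For λ=-3: eigenvector (-4,3,2).
For λ=1: eigenvector (-2,1,1).
General solution: c_1e^(3t)(1,1,0) + c_2e^(-3t)(-4,3,2) + c_3e^(t)(-2,1,1).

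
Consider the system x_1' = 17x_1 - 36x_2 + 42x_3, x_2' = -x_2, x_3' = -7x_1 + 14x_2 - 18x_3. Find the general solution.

Coefficient matrix A = [[17, -36, 42], [0, -1, 0], [-7, 14, -18]].
det(A - λI) = 0 gives eigenvalues λ = -4, -1, 3.
For λ=-4: eigenvector (-2,0,1).
For λ=-1: eigenvector (2,1,0).
For λ=3: eigenvector (3,0,-1).
General solution: c_1e^(-4t)(-2,0,1) + c_2e^(-t)(2,1,0) + c_3e^(3t)(3,0,-1).

x_1(t) = -2c_1e^(-4t) + 2c_2e^(-t) + 3c_3e^(3t), x_2(t) = c_2e^(-t), x_3(t) = c_1e^(-4t) - c_3e^(3t)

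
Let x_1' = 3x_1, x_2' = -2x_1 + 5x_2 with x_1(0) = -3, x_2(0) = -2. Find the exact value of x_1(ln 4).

A = [[3,0],[-2,5]]; eigenvalues λ = 3, 5.
Eigenvectors: (-1,-1) for λ=3, (0,1) for λ=5.
From the initial condition, c_1 = 3, c_2 = 1.
x_1(ln 4) = (3)(4^3)(-1) + (1)(4^5)(0) = -192.

-192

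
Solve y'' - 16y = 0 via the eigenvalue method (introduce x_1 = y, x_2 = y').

Let x_1 = y, x_2 = y'. Then x_1' = x_2 and x_2' = 16x_1.
A = [[0,1],[16,0]]; det(A-λI) = λ^2 - 16.
Eigenvalues λ = 4, -4 with eigenvectors (1,4), (1,-4).

y(t) = C_1e^(4t) + C_2e^(-4t)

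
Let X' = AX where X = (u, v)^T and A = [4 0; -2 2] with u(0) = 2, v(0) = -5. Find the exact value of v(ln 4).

A = [[4,0],[-2,2]]; eigenvalues λ = 2, 4.
Eigenvectors: (0,1) for λ=2, (1,-1) for λ=4.
From the initial condition, c_1 = -3, c_2 = 2.
v(ln 4) = (-3)(4^2)(1) + (2)(4^4)(-1) = -560.

-560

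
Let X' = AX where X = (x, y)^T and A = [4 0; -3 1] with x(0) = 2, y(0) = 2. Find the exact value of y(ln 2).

A = [[4,0],[-3,1]]; eigenvalues λ = 4, 1.
Eigenvectors: (-1,1) for λ=4, (0,1) for λ=1.
From the initial condition, c_1 = -2, c_2 = 4.
y(ln 2) = (-2)(2^4)(1) + (4)(2^1)(1) = -24.

-24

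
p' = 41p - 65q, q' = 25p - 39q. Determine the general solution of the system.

Coefficient matrix A = [[41, -65], [25, -39]].
Characteristic polynomial det(A - λI) = λ^2 - 2λ + 26 = 0.
Eigenvalues λ = 1 ± 5i (complex conjugate pair).
For λ=1+5i: an eigenvector is (-2,-1) - i(-3,-2) = (-2 + 3i, -1 + 2i).
A real fundamental pair from Re and Im of e^((1+5i)t)v: X_1 = e^(t)(cos(5t)·(-2,-1) + sin(5t)·(-3,-2)), X_2 = e^(t)(sin(5t)·(-2,-1) - cos(5t)·(-3,-2)).
General solution: K_1X_1 + K_2X_2.

p(t) = -3K_1e^(t)sin(5t) - 2K_1e^(t)cos(5t) - 2K_2e^(t)sin(5t) + 3K_2e^(t)cos(5t), q(t) = -2K_1e^(t)sin(5t) - K_1e^(t)cos(5t) - K_2e^(t)sin(5t) + 2K_2e^(t)cos(5t)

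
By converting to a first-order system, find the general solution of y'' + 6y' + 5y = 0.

Let x_1 = y, x_2 = y'. Then x_1' = x_2 and x_2' = -5x_1 - 6x_2.
A = [[0,1],[-5,-6]]; det(A-λI) = λ^2 + 6λ + 5.
Eigenvalues λ = -1, -5 with eigenvectors (1,-1), (1,-5).

y(t) = C_1e^(-t) + C_2e^(-5t)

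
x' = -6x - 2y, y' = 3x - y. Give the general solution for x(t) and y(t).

Coefficient matrix A = [[-6, -2], [3, -1]].
Characteristic polynomial det(A - λI) = λ^2 + 7λ + 12 = 0.
Eigenvalues λ = -4, -3.
For λ=-4: (A-λI) row 1 is [-2, -2], so an eigenvector is (1, -1).
For λ=-3: (A-λI) row 1 is [-3, -2], so an eigenvector is (2, -3).
General solution: K_1e^(-4t)(1,-1) + K_2e^(-3t)(2,-3).

x(t) = K_1e^(-4t) + 2K_2e^(-3t), y(t) = -K_1e^(-4t) - 3K_2e^(-3t)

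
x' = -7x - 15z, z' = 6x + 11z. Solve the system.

x(t) = C_1e^(2t)sin(3t) - 2C_1e^(2t)cos(3t) - 2C_2e^(2t)sin(3t) - C_2e^(2t)cos(3t), z(t) = -C_1e^(2t)sin(3t) + C_1e^(2t)cos(3t) + C_2e^(2t)sin(3t) + C_2e^(2t)cos(3t)

Coefficient matrix A = [[-7, -15], [6, 11]].
Characteristic polynomial det(A - λI) = λ^2 - 4λ + 13 = 0.
Eigenvalues λ = 2 ± 3i (complex conjugate pair).
For λ=2+3i: an eigenvector is (-2,1) - i(1,-1) = (-2 - i, 1 + i).
A real fundamental pair from Re and Im of e^((2+3i)t)v: X_1 = e^(2t)(cos(3t)·(-2,1) + sin(3t)·(1,-1)), X_2 = e^(2t)(sin(3t)·(-2,1) - cos(3t)·(1,-1)).
General solution: C_1X_1 + C_2X_2.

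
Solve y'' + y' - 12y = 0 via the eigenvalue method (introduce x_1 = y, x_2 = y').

y(t) = C_1e^(3t) + C_2e^(-4t)

Let x_1 = y, x_2 = y'. Then x_1' = x_2 and x_2' = 12x_1 - x_2.
A = [[0,1],[12,-1]]; det(A-λI) = λ^2 + λ - 12.
Eigenvalues λ = 3, -4 with eigenvectors (1,3), (1,-4).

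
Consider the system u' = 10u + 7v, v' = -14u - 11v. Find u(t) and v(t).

Coefficient matrix A = [[10, 7], [-14, -11]].
Characteristic polynomial det(A - λI) = λ^2 + λ - 12 = 0.
Eigenvalues λ = 3, -4.
For λ=3: (A-λI) row 1 is [7, 7], so an eigenvector is (1, -1).
For λ=-4: (A-λI) row 1 is [14, 7], so an eigenvector is (-1, 2).
General solution: c_1e^(3t)(1,-1) + c_2e^(-4t)(-1,2).

u(t) = c_1e^(3t) - c_2e^(-4t), v(t) = -c_1e^(3t) + 2c_2e^(-4t)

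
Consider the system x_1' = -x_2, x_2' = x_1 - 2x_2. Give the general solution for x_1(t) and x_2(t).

Coefficient matrix A = [[0, -1], [1, -2]].
Characteristic polynomial det(A - λI) = λ^2 + 2λ + 1 = 0.
Single eigenvalue λ = -1 with algebraic multiplicity 2.
Eigenvector v = (-1,-1); generalized eigenvector w with (A-λI)w=v is (2,3).
General solution: e^(-t)[K_1·v + K_2·(t·v + w)].

x_1(t) = -K_1e^(-t) - K_2te^(-t) + 2K_2e^(-t), x_2(t) = -K_1e^(-t) - K_2te^(-t) + 3K_2e^(-t)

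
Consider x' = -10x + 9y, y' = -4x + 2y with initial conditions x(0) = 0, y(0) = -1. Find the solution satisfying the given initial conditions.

x(t) = -9te^(-4t), y(t) = -6te^(-4t) - e^(-4t)

Coefficient matrix A = [[-10, 9], [-4, 2]].
Characteristic polynomial det(A - λI) = λ^2 + 8λ + 16 = 0.
Single eigenvalue λ = -4 with algebraic multiplicity 2.
Eigenvector v = (-3,-2); generalized eigenvector w with (A-λI)w=v is (2,1).
General solution: e^(-4t)[C_1·v + C_2·(t·v + w)].
Applying x(0)=0, y(0)=-1 gives C_1=2, C_2=3.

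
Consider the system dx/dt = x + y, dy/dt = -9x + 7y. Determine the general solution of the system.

x(t) = -C_1e^(4t) - C_2te^(4t), y(t) = -3C_1e^(4t) - 3C_2te^(4t) - C_2e^(4t)

Coefficient matrix A = [[1, 1], [-9, 7]].
Characteristic polynomial det(A - λI) = λ^2 - 8λ + 16 = 0.
Single eigenvalue λ = 4 with algebraic multiplicity 2.
Eigenvector v = (-1,-3); generalized eigenvector w with (A-λI)w=v is (0,-1).
General solution: e^(4t)[C_1·v + C_2·(t·v + w)].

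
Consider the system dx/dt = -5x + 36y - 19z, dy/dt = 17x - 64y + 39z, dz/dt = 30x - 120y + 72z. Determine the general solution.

Coefficient matrix A = [[-5, 36, -19], [17, -64, 39], [30, -120, 72]].
det(A - λI) = 0 gives eigenvalues λ = -3, 2, 4.
For λ=-3: eigenvector (1,-1,-2).
For λ=2: eigenvector (-3,1,3).
For λ=4: eigenvector (4,1,0).
General solution: K_1e^(-3t)(1,-1,-2) + K_2e^(2t)(-3,1,3) + K_3e^(4t)(4,1,0).

x(t) = K_1e^(-3t) - 3K_2e^(2t) + 4K_3e^(4t), y(t) = -K_1e^(-3t) + K_2e^(2t) + K_3e^(4t), z(t) = -2K_1e^(-3t) + 3K_2e^(2t)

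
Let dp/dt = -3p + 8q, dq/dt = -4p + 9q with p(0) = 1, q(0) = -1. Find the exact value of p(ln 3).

A = [[-3,8],[-4,9]]; eigenvalues λ = 5, 1.
Eigenvectors: (-1,-1) for λ=5, (-2,-1) for λ=1.
From the initial condition, c_1 = 3, c_2 = -2.
p(ln 3) = (3)(3^5)(-1) + (-2)(3^1)(-2) = -717.

-717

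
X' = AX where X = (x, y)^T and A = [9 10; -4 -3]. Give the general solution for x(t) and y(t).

x(t) = -2K_1e^(3t)sin(2t) + K_1e^(3t)cos(2t) + K_2e^(3t)sin(2t) + 2K_2e^(3t)cos(2t), y(t) = K_1e^(3t)sin(2t) - K_1e^(3t)cos(2t) - K_2e^(3t)sin(2t) - K_2e^(3t)cos(2t)

Coefficient matrix A = [[9, 10], [-4, -3]].
Characteristic polynomial det(A - λI) = λ^2 - 6λ + 13 = 0.
Eigenvalues λ = 3 ± 2i (complex conjugate pair).
For λ=3+2i: an eigenvector is (1,-1) - i(-2,1) = (1 + 2i, -1 - i).
A real fundamental pair from Re and Im of e^((3+2i)t)v: X_1 = e^(3t)(cos(2t)·(1,-1) + sin(2t)·(-2,1)), X_2 = e^(3t)(sin(2t)·(1,-1) - cos(2t)·(-2,1)).
General solution: K_1X_1 + K_2X_2.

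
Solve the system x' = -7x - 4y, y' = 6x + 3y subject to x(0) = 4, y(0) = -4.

x(t) = 4e^(-3t), y(t) = -4e^(-3t)

Coefficient matrix A = [[-7, -4], [6, 3]].
Characteristic polynomial det(A - λI) = λ^2 + 4λ + 3 = 0.
Eigenvalues λ = -1, -3.
For λ=-1: (A-λI) row 1 is [-6, -4], so an eigenvector is (2, -3).
For λ=-3: (A-λI) row 1 is [-4, -4], so an eigenvector is (-1, 1).
General solution: K_1e^(-t)(2,-3) + K_2e^(-3t)(-1,1).
Applying x(0)=4, y(0)=-4 gives K_1=0, K_2=-4.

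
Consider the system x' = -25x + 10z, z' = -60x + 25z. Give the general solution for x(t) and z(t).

x(t) = c_1e^(5t) - c_2e^(-5t), z(t) = 3c_1e^(5t) - 2c_2e^(-5t)

Coefficient matrix A = [[-25, 10], [-60, 25]].
Characteristic polynomial det(A - λI) = λ^2 - 25 = 0.
Eigenvalues λ = 5, -5.
For λ=5: (A-λI) row 1 is [-30, 10], so an eigenvector is (1, 3).
For λ=-5: (A-λI) row 1 is [-20, 10], so an eigenvector is (-1, -2).
General solution: c_1e^(5t)(1,3) + c_2e^(-5t)(-1,-2).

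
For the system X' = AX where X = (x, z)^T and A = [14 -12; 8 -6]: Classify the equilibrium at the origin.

A = [[14,-12],[8,-6]]; det(A-λI) = λ^2 - 8λ + 12.
λ = 6, 2: both positive.

unstable node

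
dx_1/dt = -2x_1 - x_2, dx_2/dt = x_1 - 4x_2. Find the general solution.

x_1(t) = -C_1e^(-3t) - C_2te^(-3t) + 2C_2e^(-3t), x_2(t) = -C_1e^(-3t) - C_2te^(-3t) + 3C_2e^(-3t)

Coefficient matrix A = [[-2, -1], [1, -4]].
Characteristic polynomial det(A - λI) = λ^2 + 6λ + 9 = 0.
Single eigenvalue λ = -3 with algebraic multiplicity 2.
Eigenvector v = (-1,-1); generalized eigenvector w with (A-λI)w=v is (2,3).
General solution: e^(-3t)[C_1·v + C_2·(t·v + w)].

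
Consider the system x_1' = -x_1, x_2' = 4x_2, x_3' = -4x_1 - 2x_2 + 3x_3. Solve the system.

Coefficient matrix A = [[-1, 0, 0], [0, 4, 0], [-4, -2, 3]].
det(A - λI) = 0 gives eigenvalues λ = -1, 4, 3.
For λ=-1: eigenvector (1,0,1).
For λ=4: eigenvector (0,1,-2).
For λ=3: eigenvector (0,0,-1).
General solution: C_1e^(-t)(1,0,1) + C_2e^(4t)(0,1,-2) + C_3e^(3t)(0,0,-1).

x_1(t) = C_1e^(-t), x_2(t) = C_2e^(4t), x_3(t) = C_1e^(-t) - 2C_2e^(4t) - C_3e^(3t)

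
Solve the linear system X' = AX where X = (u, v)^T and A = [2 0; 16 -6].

u(t) = C_2e^(2t), v(t) = C_1e^(-6t) + 2C_2e^(2t)

Coefficient matrix A = [[2, 0], [16, -6]].
Characteristic polynomial det(A - λI) = λ^2 + 4λ - 12 = 0.
Eigenvalues λ = -6, 2.
For λ=-6: (A-λI) row 1 is [8, 0], so an eigenvector is (0, 1).
For λ=2: (A-λI) row 2 is [16, -8], so an eigenvector is (1, 2).
General solution: C_1e^(-6t)(0,1) + C_2e^(2t)(1,2).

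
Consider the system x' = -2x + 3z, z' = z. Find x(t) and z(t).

x(t) = c_1e^(-2t) - c_2e^(t), z(t) = -c_2e^(t)

Coefficient matrix A = [[-2, 3], [0, 1]].
Characteristic polynomial det(A - λI) = λ^2 + λ - 2 = 0.
Eigenvalues λ = -2, 1.
For λ=-2: (A-λI) row 1 is [0, 3], so an eigenvector is (1, 0).
For λ=1: (A-λI) row 1 is [-3, 3], so an eigenvector is (-1, -1).
General solution: c_1e^(-2t)(1,0) + c_2e^(t)(-1,-1).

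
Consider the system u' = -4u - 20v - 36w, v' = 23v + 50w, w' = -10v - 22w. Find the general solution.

u(t) = -4C_1e^(3t) + C_2e^(-4t) + 2C_3e^(-2t), v(t) = 5C_1e^(3t) - 2C_3e^(-2t), w(t) = -2C_1e^(3t) + C_3e^(-2t)

Coefficient matrix A = [[-4, -20, -36], [0, 23, 50], [0, -10, -22]].
det(A - λI) = 0 gives eigenvalues λ = 3, -4, -2.
For λ=3: eigenvector (-4,5,-2).
For λ=-4: eigenvector (1,0,0).
For λ=-2: eigenvector (2,-2,1).
General solution: C_1e^(3t)(-4,5,-2) + C_2e^(-4t)(1,0,0) + C_3e^(-2t)(2,-2,1).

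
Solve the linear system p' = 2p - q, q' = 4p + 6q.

Coefficient matrix A = [[2, -1], [4, 6]].
Characteristic polynomial det(A - λI) = λ^2 - 8λ + 16 = 0.
Single eigenvalue λ = 4 with algebraic multiplicity 2.
Eigenvector v = (-1,2); generalized eigenvector w with (A-λI)w=v is (1,-1).
General solution: e^(4t)[c_1·v + c_2·(t·v + w)].

p(t) = -c_1e^(4t) - c_2te^(4t) + c_2e^(4t), q(t) = 2c_1e^(4t) + 2c_2te^(4t) - c_2e^(4t)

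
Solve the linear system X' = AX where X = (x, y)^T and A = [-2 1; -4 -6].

x(t) = C_1e^(-4t) + C_2te^(-4t) - C_2e^(-4t), y(t) = -2C_1e^(-4t) - 2C_2te^(-4t) + 3C_2e^(-4t)

Coefficient matrix A = [[-2, 1], [-4, -6]].
Characteristic polynomial det(A - λI) = λ^2 + 8λ + 16 = 0.
Single eigenvalue λ = -4 with algebraic multiplicity 2.
Eigenvector v = (1,-2); generalized eigenvector w with (A-λI)w=v is (-1,3).
General solution: e^(-4t)[C_1·v + C_2·(t·v + w)].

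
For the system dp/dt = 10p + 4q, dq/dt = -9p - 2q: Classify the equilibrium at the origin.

A = [[10,4],[-9,-2]]; det(A-λI) = λ^2 - 8λ + 16.
repeated λ = 4 with a single eigenvector.

unstable improper node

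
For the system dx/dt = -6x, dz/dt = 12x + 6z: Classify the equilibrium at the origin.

A = [[-6,0],[12,6]]; det(A-λI) = λ^2 - 36.
λ = -6, 6: opposite signs.

saddle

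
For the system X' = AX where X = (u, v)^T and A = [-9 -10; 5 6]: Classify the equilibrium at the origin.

saddle

A = [[-9,-10],[5,6]]; det(A-λI) = λ^2 + 3λ - 4.
λ = 1, -4: opposite signs.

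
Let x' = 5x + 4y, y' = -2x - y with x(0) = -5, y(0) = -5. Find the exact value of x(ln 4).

-1220

A = [[5,4],[-2,-1]]; eigenvalues λ = 3, 1.
Eigenvectors: (2,-1) for λ=3, (-1,1) for λ=1.
From the initial condition, c_1 = -10, c_2 = -15.
x(ln 4) = (-10)(4^3)(2) + (-15)(4^1)(-1) = -1220.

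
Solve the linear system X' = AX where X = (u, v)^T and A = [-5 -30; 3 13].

Coefficient matrix A = [[-5, -30], [3, 13]].
Characteristic polynomial det(A - λI) = λ^2 - 8λ + 25 = 0.
Eigenvalues λ = 4 ± 3i (complex conjugate pair).
For λ=4+3i: an eigenvector is (-3,1) - i(-1,0) = (-3 + i, 1).
A real fundamental pair from Re and Im of e^((4+3i)t)v: X_1 = e^(4t)(cos(3t)·(-3,1) + sin(3t)·(-1,0)), X_2 = e^(4t)(sin(3t)·(-3,1) - cos(3t)·(-1,0)).
General solution: K_1X_1 + K_2X_2.

u(t) = -K_1e^(4t)sin(3t) - 3K_1e^(4t)cos(3t) - 3K_2e^(4t)sin(3t) + K_2e^(4t)cos(3t), v(t) = K_1e^(4t)cos(3t) + K_2e^(4t)sin(3t)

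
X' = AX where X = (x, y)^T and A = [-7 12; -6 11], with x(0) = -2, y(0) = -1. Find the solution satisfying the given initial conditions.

Coefficient matrix A = [[-7, 12], [-6, 11]].
Characteristic polynomial det(A - λI) = λ^2 - 4λ - 5 = 0.
Eigenvalues λ = -1, 5.
For λ=-1: (A-λI) row 1 is [-6, 12], so an eigenvector is (-2, -1).
For λ=5: (A-λI) row 1 is [-12, 12], so an eigenvector is (-1, -1).
General solution: K_1e^(-t)(-2,-1) + K_2e^(5t)(-1,-1).
Applying x(0)=-2, y(0)=-1 gives K_1=1, K_2=0.

x(t) = -2e^(-t), y(t) = -e^(-t)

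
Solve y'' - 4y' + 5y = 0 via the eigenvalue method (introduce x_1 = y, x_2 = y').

Let x_1 = y, x_2 = y'. Then x_1' = x_2 and x_2' = -5x_1 + 4x_2.
A = [[0,1],[-5,4]]; det(A-λI) = λ^2 - 4λ + 5.
Eigenvalues λ = 2 ± i.

y(t) = c_1e^(2t)cos(t) + c_2e^(2t)sin(t)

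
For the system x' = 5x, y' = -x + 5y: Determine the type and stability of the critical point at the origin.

unstable improper node

A = [[5,0],[-1,5]]; det(A-λI) = λ^2 - 10λ + 25.
repeated λ = 5 with a single eigenvector.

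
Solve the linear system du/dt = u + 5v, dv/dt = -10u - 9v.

u(t) = c_1e^(-4t)sin(5t) - c_2e^(-4t)cos(5t), v(t) = -c_1e^(-4t)sin(5t) + c_1e^(-4t)cos(5t) + c_2e^(-4t)sin(5t) + c_2e^(-4t)cos(5t)

Coefficient matrix A = [[1, 5], [-10, -9]].
Characteristic polynomial det(A - λI) = λ^2 + 8λ + 41 = 0.
Eigenvalues λ = -4 ± 5i (complex conjugate pair).
For λ=-4+5i: an eigenvector is (0,1) - i(1,-1) = (0 - i, 1 + i).
A real fundamental pair from Re and Im of e^((-4+5i)t)v: X_1 = e^(-4t)(cos(5t)·(0,1) + sin(5t)·(1,-1)), X_2 = e^(-4t)(sin(5t)·(0,1) - cos(5t)·(1,-1)).
General solution: c_1X_1 + c_2X_2.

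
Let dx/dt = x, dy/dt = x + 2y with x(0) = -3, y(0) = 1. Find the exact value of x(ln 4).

-12

A = [[1,0],[1,2]]; eigenvalues λ = 1, 2.
Eigenvectors: (1,-1) for λ=1, (0,1) for λ=2.
From the initial condition, c_1 = -3, c_2 = -2.
x(ln 4) = (-3)(4^1)(1) + (-2)(4^2)(0) = -12.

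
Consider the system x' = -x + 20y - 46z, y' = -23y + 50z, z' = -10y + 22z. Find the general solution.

Coefficient matrix A = [[-1, 20, -46], [0, -23, 50], [0, -10, 22]].
det(A - λI) = 0 gives eigenvalues λ = 2, -3, -1.
For λ=2: eigenvector (-2,2,1).
For λ=-3: eigenvector (-4,5,2).
For λ=-1: eigenvector (1,0,0).
General solution: c_1e^(2t)(-2,2,1) + c_2e^(-3t)(-4,5,2) + c_3e^(-t)(1,0,0).

x(t) = -2c_1e^(2t) - 4c_2e^(-3t) + c_3e^(-t), y(t) = 2c_1e^(2t) + 5c_2e^(-3t), z(t) = c_1e^(2t) + 2c_2e^(-3t)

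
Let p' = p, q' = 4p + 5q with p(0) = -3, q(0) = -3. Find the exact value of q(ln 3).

A = [[1,0],[4,5]]; eigenvalues λ = 5, 1.
Eigenvectors: (0,1) for λ=5, (1,-1) for λ=1.
From the initial condition, c_1 = -6, c_2 = -3.
q(ln 3) = (-6)(3^5)(1) + (-3)(3^1)(-1) = -1449.

-1449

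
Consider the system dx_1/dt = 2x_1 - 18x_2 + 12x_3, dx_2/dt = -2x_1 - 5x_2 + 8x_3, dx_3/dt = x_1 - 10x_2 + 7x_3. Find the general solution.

x_1(t) = 5C_1e^(2t) + 2C_2e^(-t) + 12C_3e^(3t), x_2(t) = 2C_1e^(2t) + C_2e^(-t) + 4C_3e^(3t), x_3(t) = 3C_1e^(2t) + C_2e^(-t) + 7C_3e^(3t)

Coefficient matrix A = [[2, -18, 12], [-2, -5, 8], [1, -10, 7]].
det(A - λI) = 0 gives eigenvalues λ = 2, -1, 3.
For λ=2: eigenvector (5,2,3).
For λ=-1: eigenvector (2,1,1).
For λ=3: eigenvector (12,4,7).
General solution: C_1e^(2t)(5,2,3) + C_2e^(-t)(2,1,1) + C_3e^(3t)(12,4,7).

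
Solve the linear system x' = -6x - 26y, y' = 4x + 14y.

x(t) = 3K_1e^(4t)sin(2t) + 2K_1e^(4t)cos(2t) + 2K_2e^(4t)sin(2t) - 3K_2e^(4t)cos(2t), y(t) = -K_1e^(4t)sin(2t) - K_1e^(4t)cos(2t) - K_2e^(4t)sin(2t) + K_2e^(4t)cos(2t)

Coefficient matrix A = [[-6, -26], [4, 14]].
Characteristic polynomial det(A - λI) = λ^2 - 8λ + 20 = 0.
Eigenvalues λ = 4 ± 2i (complex conjugate pair).
For λ=4+2i: an eigenvector is (2,-1) - i(3,-1) = (2 - 3i, -1 + i).
A real fundamental pair from Re and Im of e^((4+2i)t)v: X_1 = e^(4t)(cos(2t)·(2,-1) + sin(2t)·(3,-1)), X_2 = e^(4t)(sin(2t)·(2,-1) - cos(2t)·(3,-1)).
General solution: K_1X_1 + K_2X_2.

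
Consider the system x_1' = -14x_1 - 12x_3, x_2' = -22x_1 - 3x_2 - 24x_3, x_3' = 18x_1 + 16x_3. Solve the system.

x_1(t) = C_1e^(-2t) - 2C_3e^(4t), x_2(t) = 2C_1e^(-2t) + C_2e^(-3t) - 4C_3e^(4t), x_3(t) = -C_1e^(-2t) + 3C_3e^(4t)

Coefficient matrix A = [[-14, 0, -12], [-22, -3, -24], [18, 0, 16]].
det(A - λI) = 0 gives eigenvalues λ = -2, -3, 4.
For λ=-2: eigenvector (1,2,-1).
For λ=-3: eigenvector (0,1,0).
For λ=4: eigenvector (-2,-4,3).
General solution: C_1e^(-2t)(1,2,-1) + C_2e^(-3t)(0,1,0) + C_3e^(4t)(-2,-4,3).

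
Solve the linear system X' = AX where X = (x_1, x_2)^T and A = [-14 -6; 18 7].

Coefficient matrix A = [[-14, -6], [18, 7]].
Characteristic polynomial det(A - λI) = λ^2 + 7λ + 10 = 0.
Eigenvalues λ = -5, -2.
For λ=-5: (A-λI) row 1 is [-9, -6], so an eigenvector is (-2, 3).
For λ=-2: (A-λI) row 1 is [-12, -6], so an eigenvector is (1, -2).
General solution: K_1e^(-5t)(-2,3) + K_2e^(-2t)(1,-2).

x_1(t) = -2K_1e^(-5t) + K_2e^(-2t), x_2(t) = 3K_1e^(-5t) - 2K_2e^(-2t)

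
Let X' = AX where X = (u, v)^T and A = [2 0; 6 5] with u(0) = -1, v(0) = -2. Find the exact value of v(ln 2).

A = [[2,0],[6,5]]; eigenvalues λ = 2, 5.
Eigenvectors: (1,-2) for λ=2, (0,-1) for λ=5.
From the initial condition, c_1 = -1, c_2 = 4.
v(ln 2) = (-1)(2^2)(-2) + (4)(2^5)(-1) = -120.

-120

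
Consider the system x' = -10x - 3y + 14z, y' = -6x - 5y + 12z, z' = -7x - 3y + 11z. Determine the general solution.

Coefficient matrix A = [[-10, -3, 14], [-6, -5, 12], [-7, -3, 11]].
det(A - λI) = 0 gives eigenvalues λ = -3, 1, -2.
For λ=-3: eigenvector (2,0,1).
For λ=1: eigenvector (-1,-1,-1).
For λ=-2: eigenvector (-1,-2,-1).
General solution: C_1e^(-3t)(2,0,1) + C_2e^(t)(-1,-1,-1) + C_3e^(-2t)(-1,-2,-1).

x(t) = 2C_1e^(-3t) - C_2e^(t) - C_3e^(-2t), y(t) = -C_2e^(t) - 2C_3e^(-2t), z(t) = C_1e^(-3t) - C_2e^(t) - C_3e^(-2t)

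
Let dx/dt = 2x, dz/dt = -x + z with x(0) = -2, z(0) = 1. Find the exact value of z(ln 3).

15

A = [[2,0],[-1,1]]; eigenvalues λ = 1, 2.
Eigenvectors: (0,1) for λ=1, (-1,1) for λ=2.
From the initial condition, c_1 = -1, c_2 = 2.
z(ln 3) = (-1)(3^1)(1) + (2)(3^2)(1) = 15.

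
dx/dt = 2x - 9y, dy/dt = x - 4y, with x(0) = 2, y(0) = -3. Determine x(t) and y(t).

x(t) = 33te^(-t) + 2e^(-t), y(t) = 11te^(-t) - 3e^(-t)

Coefficient matrix A = [[2, -9], [1, -4]].
Characteristic polynomial det(A - λI) = λ^2 + 2λ + 1 = 0.
Single eigenvalue λ = -1 with algebraic multiplicity 2.
Eigenvector v = (-3,-1); generalized eigenvector w with (A-λI)w=v is (2,1).
General solution: e^(-t)[c_1·v + c_2·(t·v + w)].
Applying x(0)=2, y(0)=-3 gives c_1=-8, c_2=-11.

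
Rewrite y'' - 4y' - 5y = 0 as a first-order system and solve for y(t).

Let x_1 = y, x_2 = y'. Then x_1' = x_2 and x_2' = 5x_1 + 4x_2.
A = [[0,1],[5,4]]; det(A-λI) = λ^2 - 4λ - 5.
Eigenvalues λ = 5, -1 with eigenvectors (1,5), (1,-1).

y(t) = K_1e^(5t) + K_2e^(-t)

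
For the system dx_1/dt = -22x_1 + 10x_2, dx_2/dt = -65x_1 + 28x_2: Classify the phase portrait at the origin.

A = [[-22,10],[-65,28]]; det(A-λI) = λ^2 - 6λ + 34.
λ = 3 ± 5i: positive real part.

unstable spiral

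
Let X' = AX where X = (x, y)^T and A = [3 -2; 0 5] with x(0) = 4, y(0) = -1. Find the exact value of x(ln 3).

A = [[3,-2],[0,5]]; eigenvalues λ = 3, 5.
Eigenvectors: (-1,0) for λ=3, (1,-1) for λ=5.
From the initial condition, c_1 = -3, c_2 = 1.
x(ln 3) = (-3)(3^3)(-1) + (1)(3^5)(1) = 324.

324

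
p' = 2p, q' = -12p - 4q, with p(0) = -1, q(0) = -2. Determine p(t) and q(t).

p(t) = -e^(2t), q(t) = 2e^(2t) - 4e^(-4t)

Coefficient matrix A = [[2, 0], [-12, -4]].
Characteristic polynomial det(A - λI) = λ^2 + 2λ - 8 = 0.
Eigenvalues λ = -4, 2.
For λ=-4: (A-λI) row 1 is [6, 0], so an eigenvector is (0, 1).
For λ=2: (A-λI) row 2 is [-12, -6], so an eigenvector is (1, -2).
General solution: C_1e^(-4t)(0,1) + C_2e^(2t)(1,-2).
Applying p(0)=-1, q(0)=-2 gives C_1=-4, C_2=-1.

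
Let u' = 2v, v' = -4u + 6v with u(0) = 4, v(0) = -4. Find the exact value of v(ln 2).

A = [[0,2],[-4,6]]; eigenvalues λ = 4, 2.
Eigenvectors: (-1,-2) for λ=4, (1,1) for λ=2.
From the initial condition, c_1 = 8, c_2 = 12.
v(ln 2) = (8)(2^4)(-2) + (12)(2^2)(1) = -208.

-208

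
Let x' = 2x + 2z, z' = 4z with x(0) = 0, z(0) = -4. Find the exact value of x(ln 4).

A = [[2,2],[0,4]]; eigenvalues λ = 4, 2.
Eigenvectors: (-1,-1) for λ=4, (1,0) for λ=2.
From the initial condition, c_1 = 4, c_2 = 4.
x(ln 4) = (4)(4^4)(-1) + (4)(4^2)(1) = -960.

-960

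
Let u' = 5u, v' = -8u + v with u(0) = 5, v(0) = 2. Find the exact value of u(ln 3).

1215

A = [[5,0],[-8,1]]; eigenvalues λ = 5, 1.
Eigenvectors: (-1,2) for λ=5, (0,-1) for λ=1.
From the initial condition, c_1 = -5, c_2 = -12.
u(ln 3) = (-5)(3^5)(-1) + (-12)(3^1)(0) = 1215.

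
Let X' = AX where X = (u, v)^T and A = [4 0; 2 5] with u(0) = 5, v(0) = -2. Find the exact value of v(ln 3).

A = [[4,0],[2,5]]; eigenvalues λ = 4, 5.
Eigenvectors: (1,-2) for λ=4, (0,-1) for λ=5.
From the initial condition, c_1 = 5, c_2 = -8.
v(ln 3) = (5)(3^4)(-2) + (-8)(3^5)(-1) = 1134.

1134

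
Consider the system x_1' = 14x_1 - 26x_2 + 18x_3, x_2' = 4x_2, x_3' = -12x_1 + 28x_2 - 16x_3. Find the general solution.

Coefficient matrix A = [[14, -26, 18], [0, 4, 0], [-12, 28, -16]].
det(A - λI) = 0 gives eigenvalues λ = 2, 4, -4.
For λ=2: eigenvector (3,0,-2).
For λ=4: eigenvector (-1,1,2).
For λ=-4: eigenvector (-1,0,1).
General solution: c_1e^(2t)(3,0,-2) + c_2e^(4t)(-1,1,2) + c_3e^(-4t)(-1,0,1).

x_1(t) = 3c_1e^(2t) - c_2e^(4t) - c_3e^(-4t), x_2(t) = c_2e^(4t), x_3(t) = -2c_1e^(2t) + 2c_2e^(4t) + c_3e^(-4t)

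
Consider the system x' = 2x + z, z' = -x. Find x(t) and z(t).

x(t) = c_1e^(t) + c_2te^(t) - 2c_2e^(t), z(t) = -c_1e^(t) - c_2te^(t) + 3c_2e^(t)

Coefficient matrix A = [[2, 1], [-1, 0]].
Characteristic polynomial det(A - λI) = λ^2 - 2λ + 1 = 0.
Single eigenvalue λ = 1 with algebraic multiplicity 2.
Eigenvector v = (1,-1); generalized eigenvector w with (A-λI)w=v is (-2,3).
General solution: e^(t)[c_1·v + c_2·(t·v + w)].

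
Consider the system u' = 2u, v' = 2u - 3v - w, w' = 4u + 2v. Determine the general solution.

Coefficient matrix A = [[2, 0, 0], [2, -3, -1], [4, 2, 0]].
det(A - λI) = 0 gives eigenvalues λ = -1, 2, -2.
For λ=-1: eigenvector (0,-1,2).
For λ=2: eigenvector (1,0,2).
For λ=-2: eigenvector (0,-1,1).
General solution: c_1e^(-t)(0,-1,2) + c_2e^(2t)(1,0,2) + c_3e^(-2t)(0,-1,1).

u(t) = c_2e^(2t), v(t) = -c_1e^(-t) - c_3e^(-2t), w(t) = 2c_1e^(-t) + 2c_2e^(2t) + c_3e^(-2t)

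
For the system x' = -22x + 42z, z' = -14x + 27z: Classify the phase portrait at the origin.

A = [[-22,42],[-14,27]]; det(A-λI) = λ^2 - 5λ - 6.
λ = 6, -1: opposite signs.

saddle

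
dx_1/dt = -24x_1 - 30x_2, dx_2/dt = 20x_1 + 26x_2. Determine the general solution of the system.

x_1(t) = 3K_1e^(-4t) - K_2e^(6t), x_2(t) = -2K_1e^(-4t) + K_2e^(6t)

Coefficient matrix A = [[-24, -30], [20, 26]].
Characteristic polynomial det(A - λI) = λ^2 - 2λ - 24 = 0.
Eigenvalues λ = -4, 6.
For λ=-4: (A-λI) row 1 is [-20, -30], so an eigenvector is (3, -2).
For λ=6: (A-λI) row 1 is [-30, -30], so an eigenvector is (-1, 1).
General solution: K_1e^(-4t)(3,-2) + K_2e^(6t)(-1,1).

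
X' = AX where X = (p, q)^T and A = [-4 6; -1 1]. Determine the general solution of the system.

Coefficient matrix A = [[-4, 6], [-1, 1]].
Characteristic polynomial det(A - λI) = λ^2 + 3λ + 2 = 0.
Eigenvalues λ = -2, -1.
For λ=-2: (A-λI) row 1 is [-2, 6], so an eigenvector is (3, 1).
For λ=-1: (A-λI) row 1 is [-3, 6], so an eigenvector is (2, 1).
General solution: c_1e^(-2t)(3,1) + c_2e^(-t)(2,1).

p(t) = 3c_1e^(-2t) + 2c_2e^(-t), q(t) = c_1e^(-2t) + c_2e^(-t)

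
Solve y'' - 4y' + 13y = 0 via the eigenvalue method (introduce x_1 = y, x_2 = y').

Let x_1 = y, x_2 = y'. Then x_1' = x_2 and x_2' = -13x_1 + 4x_2.
A = [[0,1],[-13,4]]; det(A-λI) = λ^2 - 4λ + 13.
Eigenvalues λ = 2 ± 3i.

y(t) = K_1e^(2t)cos(3t) + K_2e^(2t)sin(3t)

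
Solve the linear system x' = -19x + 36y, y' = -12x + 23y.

Coefficient matrix A = [[-19, 36], [-12, 23]].
Characteristic polynomial det(A - λI) = λ^2 - 4λ - 5 = 0.
Eigenvalues λ = -1, 5.
For λ=-1: (A-λI) row 1 is [-18, 36], so an eigenvector is (2, 1).
For λ=5: (A-λI) row 1 is [-24, 36], so an eigenvector is (3, 2).
General solution: c_1e^(-t)(2,1) + c_2e^(5t)(3,2).

x(t) = 2c_1e^(-t) + 3c_2e^(5t), y(t) = c_1e^(-t) + 2c_2e^(5t)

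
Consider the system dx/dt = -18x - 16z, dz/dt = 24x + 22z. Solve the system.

Coefficient matrix A = [[-18, -16], [24, 22]].
Characteristic polynomial det(A - λI) = λ^2 - 4λ - 12 = 0.
Eigenvalues λ = -2, 6.
For λ=-2: (A-λI) row 1 is [-16, -16], so an eigenvector is (-1, 1).
For λ=6: (A-λI) row 1 is [-24, -16], so an eigenvector is (2, -3).
General solution: C_1e^(-2t)(-1,1) + C_2e^(6t)(2,-3).

x(t) = -C_1e^(-2t) + 2C_2e^(6t), z(t) = C_1e^(-2t) - 3C_2e^(6t)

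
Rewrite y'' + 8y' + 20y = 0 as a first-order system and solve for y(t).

Let x_1 = y, x_2 = y'. Then x_1' = x_2 and x_2' = -20x_1 - 8x_2.
A = [[0,1],[-20,-8]]; det(A-λI) = λ^2 + 8λ + 20.
Eigenvalues λ = -4 ± 2i.

y(t) = K_1e^(-4t)cos(2t) + K_2e^(-4t)sin(2t)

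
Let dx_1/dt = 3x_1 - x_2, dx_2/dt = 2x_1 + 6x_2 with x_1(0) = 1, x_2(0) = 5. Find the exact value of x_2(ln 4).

10496

A = [[3,-1],[2,6]]; eigenvalues λ = 4, 5.
Eigenvectors: (-1,1) for λ=4, (-1,2) for λ=5.
From the initial condition, c_1 = -7, c_2 = 6.
x_2(ln 4) = (-7)(4^4)(1) + (6)(4^5)(2) = 10496.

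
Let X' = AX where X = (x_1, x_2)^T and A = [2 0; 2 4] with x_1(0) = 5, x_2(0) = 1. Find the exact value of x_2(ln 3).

A = [[2,0],[2,4]]; eigenvalues λ = 4, 2.
Eigenvectors: (0,-1) for λ=4, (1,-1) for λ=2.
From the initial condition, c_1 = -6, c_2 = 5.
x_2(ln 3) = (-6)(3^4)(-1) + (5)(3^2)(-1) = 441.

441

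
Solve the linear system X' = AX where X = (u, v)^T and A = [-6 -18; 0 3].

Coefficient matrix A = [[-6, -18], [0, 3]].
Characteristic polynomial det(A - λI) = λ^2 + 3λ - 18 = 0.
Eigenvalues λ = 3, -6.
For λ=3: (A-λI) row 1 is [-9, -18], so an eigenvector is (2, -1).
For λ=-6: (A-λI) row 1 is [0, -18], so an eigenvector is (1, 0).
General solution: K_1e^(3t)(2,-1) + K_2e^(-6t)(1,0).

u(t) = 2K_1e^(3t) + K_2e^(-6t), v(t) = -K_1e^(3t)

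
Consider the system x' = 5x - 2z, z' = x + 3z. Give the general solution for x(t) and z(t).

Coefficient matrix A = [[5, -2], [1, 3]].
Characteristic polynomial det(A - λI) = λ^2 - 8λ + 17 = 0.
Eigenvalues λ = 4 ± i (complex conjugate pair).
For λ=4+i: an eigenvector is (1,1) - i(-1,0) = (1 + i, 1).
A real fundamental pair from Re and Im of e^((4+i)t)v: X_1 = e^(4t)(cos(t)·(1,1) + sin(t)·(-1,0)), X_2 = e^(4t)(sin(t)·(1,1) - cos(t)·(-1,0)).
General solution: c_1X_1 + c_2X_2.

x(t) = -c_1e^(4t)sin(t) + c_1e^(4t)cos(t) + c_2e^(4t)sin(t) + c_2e^(4t)cos(t), z(t) = c_1e^(4t)cos(t) + c_2e^(4t)sin(t)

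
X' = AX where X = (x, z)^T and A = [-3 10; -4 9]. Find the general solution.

Coefficient matrix A = [[-3, 10], [-4, 9]].
Characteristic polynomial det(A - λI) = λ^2 - 6λ + 13 = 0.
Eigenvalues λ = 3 ± 2i (complex conjugate pair).
For λ=3+2i: an eigenvector is (-1,-1) - i(-2,-1) = (-1 + 2i, -1 + i).
A real fundamental pair from Re and Im of e^((3+2i)t)v: X_1 = e^(3t)(cos(2t)·(-1,-1) + sin(2t)·(-2,-1)), X_2 = e^(3t)(sin(2t)·(-1,-1) - cos(2t)·(-2,-1)).
General solution: C_1X_1 + C_2X_2.

x(t) = -2C_1e^(3t)sin(2t) - C_1e^(3t)cos(2t) - C_2e^(3t)sin(2t) + 2C_2e^(3t)cos(2t), z(t) = -C_1e^(3t)sin(2t) - C_1e^(3t)cos(2t) - C_2e^(3t)sin(2t) + C_2e^(3t)cos(2t)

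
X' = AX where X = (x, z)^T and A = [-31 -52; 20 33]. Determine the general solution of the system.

x(t) = 3C_1e^(t)sin(4t) - 2C_1e^(t)cos(4t) - 2C_2e^(t)sin(4t) - 3C_2e^(t)cos(4t), z(t) = -2C_1e^(t)sin(4t) + C_1e^(t)cos(4t) + C_2e^(t)sin(4t) + 2C_2e^(t)cos(4t)

Coefficient matrix A = [[-31, -52], [20, 33]].
Characteristic polynomial det(A - λI) = λ^2 - 2λ + 17 = 0.
Eigenvalues λ = 1 ± 4i (complex conjugate pair).
For λ=1+4i: an eigenvector is (-2,1) - i(3,-2) = (-2 - 3i, 1 + 2i).
A real fundamental pair from Re and Im of e^((1+4i)t)v: X_1 = e^(t)(cos(4t)·(-2,1) + sin(4t)·(3,-2)), X_2 = e^(t)(sin(4t)·(-2,1) - cos(4t)·(3,-2)).
General solution: C_1X_1 + C_2X_2.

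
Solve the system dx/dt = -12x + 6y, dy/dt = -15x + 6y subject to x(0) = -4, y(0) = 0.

Coefficient matrix A = [[-12, 6], [-15, 6]].
Characteristic polynomial det(A - λI) = λ^2 + 6λ + 18 = 0.
Eigenvalues λ = -3 ± 3i (complex conjugate pair).
For λ=-3+3i: an eigenvector is (-1,-2) - i(-1,-1) = (-1 + i, -2 + i).
A real fundamental pair from Re and Im of e^((-3+3i)t)v: X_1 = e^(-3t)(cos(3t)·(-1,-2) + sin(3t)·(-1,-1)), X_2 = e^(-3t)(sin(3t)·(-1,-2) - cos(3t)·(-1,-1)).
General solution: C_1X_1 + C_2X_2.
Applying x(0)=-4, y(0)=0 gives C_1=-4, C_2=-8.

x(t) = 12e^(-3t)sin(3t) - 4e^(-3t)cos(3t), y(t) = 20e^(-3t)sin(3t)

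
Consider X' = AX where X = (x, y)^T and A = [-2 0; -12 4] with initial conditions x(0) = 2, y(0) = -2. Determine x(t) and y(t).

Coefficient matrix A = [[-2, 0], [-12, 4]].
Characteristic polynomial det(A - λI) = λ^2 - 2λ - 8 = 0.
Eigenvalues λ = -2, 4.
For λ=-2: (A-λI) row 2 is [-12, 6], so an eigenvector is (1, 2).
For λ=4: (A-λI) row 1 is [-6, 0], so an eigenvector is (0, 1).
General solution: K_1e^(-2t)(1,2) + K_2e^(4t)(0,1).
Applying x(0)=2, y(0)=-2 gives K_1=2, K_2=-6.

x(t) = 2e^(-2t), y(t) = -6e^(4t) + 4e^(-2t)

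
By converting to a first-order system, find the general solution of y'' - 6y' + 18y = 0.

y(t) = K_1e^(3t)cos(3t) + K_2e^(3t)sin(3t)

Let x_1 = y, x_2 = y'. Then x_1' = x_2 and x_2' = -18x_1 + 6x_2.
A = [[0,1],[-18,6]]; det(A-λI) = λ^2 - 6λ + 18.
Eigenvalues λ = 3 ± 3i.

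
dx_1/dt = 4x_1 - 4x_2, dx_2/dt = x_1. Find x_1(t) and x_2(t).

Coefficient matrix A = [[4, -4], [1, 0]].
Characteristic polynomial det(A - λI) = λ^2 - 4λ + 4 = 0.
Single eigenvalue λ = 2 with algebraic multiplicity 2.
Eigenvector v = (2,1); generalized eigenvector w with (A-λI)w=v is (-3,-2).
General solution: e^(2t)[C_1·v + C_2·(t·v + w)].

x_1(t) = 2C_1e^(2t) + 2C_2te^(2t) - 3C_2e^(2t), x_2(t) = C_1e^(2t) + C_2te^(2t) - 2C_2e^(2t)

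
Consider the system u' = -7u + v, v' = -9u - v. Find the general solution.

Coefficient matrix A = [[-7, 1], [-9, -1]].
Characteristic polynomial det(A - λI) = λ^2 + 8λ + 16 = 0.
Single eigenvalue λ = -4 with algebraic multiplicity 2.
Eigenvector v = (-1,-3); generalized eigenvector w with (A-λI)w=v is (1,2).
General solution: e^(-4t)[C_1·v + C_2·(t·v + w)].

u(t) = -C_1e^(-4t) - C_2te^(-4t) + C_2e^(-4t), v(t) = -3C_1e^(-4t) - 3C_2te^(-4t) + 2C_2e^(-4t)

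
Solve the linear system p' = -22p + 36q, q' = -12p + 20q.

Coefficient matrix A = [[-22, 36], [-12, 20]].
Characteristic polynomial det(A - λI) = λ^2 + 2λ - 8 = 0.
Eigenvalues λ = 2, -4.
For λ=2: (A-λI) row 1 is [-24, 36], so an eigenvector is (-3, -2).
For λ=-4: (A-λI) row 1 is [-18, 36], so an eigenvector is (-2, -1).
General solution: c_1e^(2t)(-3,-2) + c_2e^(-4t)(-2,-1).

p(t) = -3c_1e^(2t) - 2c_2e^(-4t), q(t) = -2c_1e^(2t) - c_2e^(-4t)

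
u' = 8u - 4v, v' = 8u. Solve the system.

u(t) = -C_1e^(4t)sin(4t) + C_2e^(4t)cos(4t), v(t) = -C_1e^(4t)sin(4t) + C_1e^(4t)cos(4t) + C_2e^(4t)sin(4t) + C_2e^(4t)cos(4t)

Coefficient matrix A = [[8, -4], [8, 0]].
Characteristic polynomial det(A - λI) = λ^2 - 8λ + 32 = 0.
Eigenvalues λ = 4 ± 4i (complex conjugate pair).
For λ=4+4i: an eigenvector is (0,1) - i(-1,-1) = (0 + i, 1 + i).
A real fundamental pair from Re and Im of e^((4+4i)t)v: X_1 = e^(4t)(cos(4t)·(0,1) + sin(4t)·(-1,-1)), X_2 = e^(4t)(sin(4t)·(0,1) - cos(4t)·(-1,-1)).
General solution: C_1X_1 + C_2X_2.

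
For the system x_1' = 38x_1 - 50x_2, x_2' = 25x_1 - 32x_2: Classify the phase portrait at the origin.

A = [[38,-50],[25,-32]]; det(A-λI) = λ^2 - 6λ + 34.
λ = 3 ± 5i: positive real part.

unstable spiral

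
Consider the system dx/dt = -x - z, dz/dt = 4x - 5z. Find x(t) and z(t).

x(t) = -C_1e^(-3t) - C_2te^(-3t) - C_2e^(-3t), z(t) = -2C_1e^(-3t) - 2C_2te^(-3t) - C_2e^(-3t)

Coefficient matrix A = [[-1, -1], [4, -5]].
Characteristic polynomial det(A - λI) = λ^2 + 6λ + 9 = 0.
Single eigenvalue λ = -3 with algebraic multiplicity 2.
Eigenvector v = (-1,-2); generalized eigenvector w with (A-λI)w=v is (-1,-1).
General solution: e^(-3t)[C_1·v + C_2·(t·v + w)].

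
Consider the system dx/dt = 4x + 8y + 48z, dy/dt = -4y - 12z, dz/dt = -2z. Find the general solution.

x(t) = C_1e^(4t) - C_2e^(-4t), y(t) = C_2e^(-4t) - 6C_3e^(-2t), z(t) = C_3e^(-2t)

Coefficient matrix A = [[4, 8, 48], [0, -4, -12], [0, 0, -2]].
det(A - λI) = 0 gives eigenvalues λ = 4, -4, -2.
For λ=4: eigenvector (1,0,0).
For λ=-4: eigenvector (-1,1,0).
For λ=-2: eigenvector (0,-6,1).
General solution: C_1e^(4t)(1,0,0) + C_2e^(-4t)(-1,1,0) + C_3e^(-2t)(0,-6,1).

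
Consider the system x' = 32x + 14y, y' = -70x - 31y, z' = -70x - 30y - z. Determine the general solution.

Coefficient matrix A = [[32, 14, 0], [-70, -31, 0], [-70, -30, -1]].
det(A - λI) = 0 gives eigenvalues λ = 4, -3, -1.
For λ=4: eigenvector (1,-2,-2).
For λ=-3: eigenvector (-2,5,5).
For λ=-1: eigenvector (0,0,1).
General solution: K_1e^(4t)(1,-2,-2) + K_2e^(-3t)(-2,5,5) + K_3e^(-t)(0,0,1).

x(t) = K_1e^(4t) - 2K_2e^(-3t), y(t) = -2K_1e^(4t) + 5K_2e^(-3t), z(t) = -2K_1e^(4t) + 5K_2e^(-3t) + K_3e^(-t)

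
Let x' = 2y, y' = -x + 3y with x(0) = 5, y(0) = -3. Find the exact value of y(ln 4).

A = [[0,2],[-1,3]]; eigenvalues λ = 2, 1.
Eigenvectors: (-1,-1) for λ=2, (-2,-1) for λ=1.
From the initial condition, c_1 = 11, c_2 = -8.
y(ln 4) = (11)(4^2)(-1) + (-8)(4^1)(-1) = -144.

-144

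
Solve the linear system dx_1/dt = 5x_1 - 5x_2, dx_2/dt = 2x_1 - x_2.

x_1(t) = -C_1e^(2t)sin(t) - 2C_1e^(2t)cos(t) - 2C_2e^(2t)sin(t) + C_2e^(2t)cos(t), x_2(t) = -C_1e^(2t)sin(t) - C_1e^(2t)cos(t) - C_2e^(2t)sin(t) + C_2e^(2t)cos(t)

Coefficient matrix A = [[5, -5], [2, -1]].
Characteristic polynomial det(A - λI) = λ^2 - 4λ + 5 = 0.
Eigenvalues λ = 2 ± i (complex conjugate pair).
For λ=2+i: an eigenvector is (-2,-1) - i(-1,-1) = (-2 + i, -1 + i).
A real fundamental pair from Re and Im of e^((2+i)t)v: X_1 = e^(2t)(cos(t)·(-2,-1) + sin(t)·(-1,-1)), X_2 = e^(2t)(sin(t)·(-2,-1) - cos(t)·(-1,-1)).
General solution: C_1X_1 + C_2X_2.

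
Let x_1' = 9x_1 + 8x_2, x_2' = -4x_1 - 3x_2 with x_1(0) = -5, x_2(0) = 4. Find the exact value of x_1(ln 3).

-495

A = [[9,8],[-4,-3]]; eigenvalues λ = 1, 5.
Eigenvectors: (-1,1) for λ=1, (-2,1) for λ=5.
From the initial condition, c_1 = 3, c_2 = 1.
x_1(ln 3) = (3)(3^1)(-1) + (1)(3^5)(-2) = -495.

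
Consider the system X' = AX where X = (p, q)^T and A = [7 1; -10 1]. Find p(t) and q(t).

p(t) = -c_1e^(4t)cos(t) - c_2e^(4t)sin(t), q(t) = c_1e^(4t)sin(t) + 3c_1e^(4t)cos(t) + 3c_2e^(4t)sin(t) - c_2e^(4t)cos(t)

Coefficient matrix A = [[7, 1], [-10, 1]].
Characteristic polynomial det(A - λI) = λ^2 - 8λ + 17 = 0.
Eigenvalues λ = 4 ± i (complex conjugate pair).
For λ=4+i: an eigenvector is (-1,3) - i(0,1) = (-1, 3 - i).
A real fundamental pair from Re and Im of e^((4+i)t)v: X_1 = e^(4t)(cos(t)·(-1,3) + sin(t)·(0,1)), X_2 = e^(4t)(sin(t)·(-1,3) - cos(t)·(0,1)).
General solution: c_1X_1 + c_2X_2.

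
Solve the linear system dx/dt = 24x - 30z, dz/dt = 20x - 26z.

x(t) = C_1e^(-6t) + 3C_2e^(4t), z(t) = C_1e^(-6t) + 2C_2e^(4t)

Coefficient matrix A = [[24, -30], [20, -26]].
Characteristic polynomial det(A - λI) = λ^2 + 2λ - 24 = 0.
Eigenvalues λ = -6, 4.
For λ=-6: (A-λI) row 1 is [30, -30], so an eigenvector is (1, 1).
For λ=4: (A-λI) row 1 is [20, -30], so an eigenvector is (3, 2).
General solution: C_1e^(-6t)(1,1) + C_2e^(4t)(3,2).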